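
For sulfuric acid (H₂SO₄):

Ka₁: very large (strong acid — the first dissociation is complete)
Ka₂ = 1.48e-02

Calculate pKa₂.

pKa₂ = -log(Ka₂) = -log(1.48e-02) = 1.83.

pK_{a2} = 1.83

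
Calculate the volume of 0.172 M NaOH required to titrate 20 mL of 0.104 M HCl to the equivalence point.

At equivalence: moles acid = moles base. moles HCl = 0.104 × 20/1000 = 0.00208 mol. V_base = moles / 0.172 × 1000 = 12.1 mL.

V_{base} = 12.1 mL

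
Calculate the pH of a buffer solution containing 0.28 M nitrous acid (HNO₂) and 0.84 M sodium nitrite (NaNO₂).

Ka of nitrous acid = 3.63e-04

pKa = -log(3.63e-04) = 3.44. pH = pKa + log([A⁻]/[HA]) = 3.44 + log(0.84/0.28)

pH = 3.92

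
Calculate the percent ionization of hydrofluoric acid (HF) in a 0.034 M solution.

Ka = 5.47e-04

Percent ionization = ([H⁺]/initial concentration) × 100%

Using Ka equilibrium: x² + Ka×x - Ka×C = 0. Solving: [H⁺] = 4.0477e-03. Percent = (4.0477e-03/0.034) × 100

Percent ionization = 11.9%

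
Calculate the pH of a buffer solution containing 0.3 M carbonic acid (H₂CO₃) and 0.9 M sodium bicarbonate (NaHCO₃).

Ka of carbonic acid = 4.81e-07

pKa = -log(4.81e-07) = 6.32. pH = pKa + log([A⁻]/[HA]) = 6.32 + log(0.9/0.3)

pH = 6.79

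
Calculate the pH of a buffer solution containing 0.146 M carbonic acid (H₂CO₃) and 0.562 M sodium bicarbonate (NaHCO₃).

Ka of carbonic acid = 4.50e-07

pKa = -log(4.50e-07) = 6.35. pH = pKa + log([A⁻]/[HA]) = 6.35 + log(0.562/0.146)

pH = 6.93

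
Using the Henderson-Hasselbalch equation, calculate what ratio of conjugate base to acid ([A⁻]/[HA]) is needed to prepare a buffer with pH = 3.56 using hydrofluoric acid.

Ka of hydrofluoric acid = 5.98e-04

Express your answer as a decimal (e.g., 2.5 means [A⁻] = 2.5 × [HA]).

pKa = -log(5.98e-04) = 3.2233. pH = pKa + log([A⁻]/[HA]), so log([A⁻]/[HA]) = pH − pKa = 3.56 − 3.2233 = 0.3367. [A⁻]/[HA] = 10^(0.3367) = 2.17

[A⁻]/[HA] = 2.17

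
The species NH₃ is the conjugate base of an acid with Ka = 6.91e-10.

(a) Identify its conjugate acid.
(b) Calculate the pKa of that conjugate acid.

(a) The conjugate acid is formed by adding one H⁺ to NH₃, giving NH₄⁺. (b) pKa = -log(Ka) = -log(6.91e-10) = 9.16.

Conjugate acid: NH₄⁺; pK_a = 9.16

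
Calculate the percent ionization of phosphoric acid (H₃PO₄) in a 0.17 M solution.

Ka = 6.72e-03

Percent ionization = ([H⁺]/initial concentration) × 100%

Using Ka equilibrium: x² + Ka×x - Ka×C = 0. Solving: [H⁺] = 3.0606e-02. Percent = (3.0606e-02/0.17) × 100

Percent ionization = 18%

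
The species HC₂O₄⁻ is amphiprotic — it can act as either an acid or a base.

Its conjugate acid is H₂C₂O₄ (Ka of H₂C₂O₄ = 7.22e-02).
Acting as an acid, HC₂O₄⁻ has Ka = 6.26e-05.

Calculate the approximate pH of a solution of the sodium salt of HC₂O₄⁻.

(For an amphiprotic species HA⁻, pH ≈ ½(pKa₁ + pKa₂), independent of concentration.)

pKa₁ = -log(7.22e-02) = 1.14; pKa₂ = -log(6.26e-05) = 4.20. For an amphiprotic species, pH ≈ ½(pKa₁ + pKa₂) = ½(1.14 + 4.20) = 2.67.

pH = 2.67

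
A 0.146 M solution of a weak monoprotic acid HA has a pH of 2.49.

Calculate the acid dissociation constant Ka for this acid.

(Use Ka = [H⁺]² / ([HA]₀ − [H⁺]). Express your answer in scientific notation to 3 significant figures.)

[H⁺] = 10^(−pH) = 10^(−2.49) = 3.236e-03 M. For HA ⇌ H⁺ + A⁻, Ka = [H⁺][A⁻]/[HA] = [H⁺]² / ([HA]₀ − [H⁺]) = (3.236e-03)² / (0.146 − 3.236e-03) = 7.33e-05.

K_a = 7.33e-05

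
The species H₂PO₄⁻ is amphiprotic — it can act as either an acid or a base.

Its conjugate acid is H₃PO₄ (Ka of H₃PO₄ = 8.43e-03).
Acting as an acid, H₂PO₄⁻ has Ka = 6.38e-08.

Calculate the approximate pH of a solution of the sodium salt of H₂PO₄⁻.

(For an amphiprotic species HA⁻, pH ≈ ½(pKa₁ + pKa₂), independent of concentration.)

pKa₁ = -log(8.43e-03) = 2.07; pKa₂ = -log(6.38e-08) = 7.20. For an amphiprotic species, pH ≈ ½(pKa₁ + pKa₂) = ½(2.07 + 7.20) = 4.63.

pH = 4.63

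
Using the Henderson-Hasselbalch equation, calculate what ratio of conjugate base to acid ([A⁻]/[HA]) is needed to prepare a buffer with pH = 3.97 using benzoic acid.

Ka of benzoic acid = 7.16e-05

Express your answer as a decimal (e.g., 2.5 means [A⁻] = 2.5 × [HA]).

pKa = -log(7.16e-05) = 4.1451. pH = pKa + log([A⁻]/[HA]), so log([A⁻]/[HA]) = pH − pKa = 3.97 − 4.1451 = -0.1751. [A⁻]/[HA] = 10^(-0.1751) = 0.668

[A⁻]/[HA] = 0.668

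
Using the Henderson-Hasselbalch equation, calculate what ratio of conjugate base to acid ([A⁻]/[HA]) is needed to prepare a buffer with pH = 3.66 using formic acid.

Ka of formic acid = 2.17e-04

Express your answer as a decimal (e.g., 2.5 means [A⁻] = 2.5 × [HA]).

pKa = -log(2.17e-04) = 3.6635. pH = pKa + log([A⁻]/[HA]), so log([A⁻]/[HA]) = pH − pKa = 3.66 − 3.6635 = -0.0035. [A⁻]/[HA] = 10^(-0.0035) = 0.992

[A⁻]/[HA] = 0.992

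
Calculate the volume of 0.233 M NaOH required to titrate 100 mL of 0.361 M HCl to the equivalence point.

At equivalence: moles acid = moles base. moles HCl = 0.361 × 100/1000 = 0.0361 mol. V_base = moles / 0.233 × 1000 = 154.9 mL.

V_{base} = 154.9 mL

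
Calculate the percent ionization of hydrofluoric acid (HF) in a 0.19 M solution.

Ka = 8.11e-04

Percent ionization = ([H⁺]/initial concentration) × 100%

Using Ka equilibrium: x² + Ka×x - Ka×C = 0. Solving: [H⁺] = 1.2014e-02. Percent = (1.2014e-02/0.19) × 100

Percent ionization = 6.32%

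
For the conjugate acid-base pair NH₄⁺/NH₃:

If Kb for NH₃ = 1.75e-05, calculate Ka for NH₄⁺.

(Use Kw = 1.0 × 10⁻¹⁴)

For a conjugate pair Ka × Kb = Kw, so Ka = Kw/Kb = 1.0 × 10⁻¹⁴ / 1.75e-05 = 5.71e-10.

K_a = 5.71e-10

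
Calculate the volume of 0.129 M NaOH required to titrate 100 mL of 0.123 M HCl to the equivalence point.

At equivalence: moles acid = moles base. moles HCl = 0.123 × 100/1000 = 0.0123 mol. V_base = moles / 0.129 × 1000 = 95.3 mL.

V_{base} = 95.3 mL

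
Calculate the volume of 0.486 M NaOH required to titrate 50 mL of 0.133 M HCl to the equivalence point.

At equivalence: moles acid = moles base. moles HCl = 0.133 × 50/1000 = 0.00665 mol. V_base = moles / 0.486 × 1000 = 13.7 mL.

V_{base} = 13.7 mL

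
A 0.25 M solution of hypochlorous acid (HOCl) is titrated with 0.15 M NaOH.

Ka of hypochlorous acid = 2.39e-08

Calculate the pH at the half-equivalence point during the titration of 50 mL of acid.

At half-equivalence [HA] = [A⁻], so Henderson-Hasselbalch gives pH = pKa = -log(2.39e-08) = 7.62.

pH = pKa = 7.62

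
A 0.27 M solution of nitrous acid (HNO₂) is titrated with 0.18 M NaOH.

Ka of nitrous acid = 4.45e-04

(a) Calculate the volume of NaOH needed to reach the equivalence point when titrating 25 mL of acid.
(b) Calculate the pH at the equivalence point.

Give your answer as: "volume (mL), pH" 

moles acid = 0.27 × 25/1000 = 0.00675 mol; V_base = moles/0.18 × 1000 = 37.5 mL. At equivalence only the conjugate base is present: [A⁻] = 0.00675/0.062 = 1.0800e-01 M. Kb = Kw/Ka = 2.25e-11; [OH⁻] = √(Kb × [A⁻]) = 1.5579e-06; pOH = 5.81; pH = 14 - pOH = 8.19.

V = 37.5 mL, pH = 8.19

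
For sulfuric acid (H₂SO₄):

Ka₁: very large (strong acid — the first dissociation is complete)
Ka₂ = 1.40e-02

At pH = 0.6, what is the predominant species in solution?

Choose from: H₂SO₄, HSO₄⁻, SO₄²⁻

The first dissociation is complete, so H₂SO₄ itself is never the predominant species in water; pKa₂ = -log(1.40e-02) = 1.85. For a polyprotic acid the predominant species crosses at each pKa: below pKa_n the protonated form dominates, above it the deprotonated form does. At pH = 0.6, the predominant species is HSO₄⁻.

HSO₄⁻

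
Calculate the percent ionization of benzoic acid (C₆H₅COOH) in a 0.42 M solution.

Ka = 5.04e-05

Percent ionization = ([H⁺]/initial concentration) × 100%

Using Ka equilibrium: x² + Ka×x - Ka×C = 0. Solving: [H⁺] = 4.5757e-03. Percent = (4.5757e-03/0.42) × 100

Percent ionization = 1.09%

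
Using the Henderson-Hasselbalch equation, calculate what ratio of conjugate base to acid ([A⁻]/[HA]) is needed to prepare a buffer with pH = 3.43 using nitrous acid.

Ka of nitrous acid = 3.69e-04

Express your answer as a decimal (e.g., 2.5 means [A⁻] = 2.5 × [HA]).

pKa = -log(3.69e-04) = 3.4330. pH = pKa + log([A⁻]/[HA]), so log([A⁻]/[HA]) = pH − pKa = 3.43 − 3.4330 = -0.0030. [A⁻]/[HA] = 10^(-0.0030) = 0.993

[A⁻]/[HA] = 0.993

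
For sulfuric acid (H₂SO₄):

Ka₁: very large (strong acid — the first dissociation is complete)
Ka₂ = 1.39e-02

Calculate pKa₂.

pKa₂ = -log(Ka₂) = -log(1.39e-02) = 1.86.

pK_{a2} = 1.86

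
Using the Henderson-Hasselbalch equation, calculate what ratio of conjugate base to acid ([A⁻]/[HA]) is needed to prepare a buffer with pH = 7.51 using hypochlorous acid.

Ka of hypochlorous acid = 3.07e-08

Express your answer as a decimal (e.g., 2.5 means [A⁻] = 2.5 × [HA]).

pKa = -log(3.07e-08) = 7.5129. pH = pKa + log([A⁻]/[HA]), so log([A⁻]/[HA]) = pH − pKa = 7.51 − 7.5129 = -0.0029. [A⁻]/[HA] = 10^(-0.0029) = 0.993

[A⁻]/[HA] = 0.993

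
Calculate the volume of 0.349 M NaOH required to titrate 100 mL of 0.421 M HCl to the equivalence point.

At equivalence: moles acid = moles base. moles HCl = 0.421 × 100/1000 = 0.0421 mol. V_base = moles / 0.349 × 1000 = 120.6 mL.

V_{base} = 120.6 mL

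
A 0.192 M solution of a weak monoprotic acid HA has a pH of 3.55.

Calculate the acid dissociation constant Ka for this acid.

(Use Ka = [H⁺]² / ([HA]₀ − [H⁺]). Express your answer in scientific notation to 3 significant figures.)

[H⁺] = 10^(−pH) = 10^(−3.55) = 2.818e-04 M. For HA ⇌ H⁺ + A⁻, Ka = [H⁺][A⁻]/[HA] = [H⁺]² / ([HA]₀ − [H⁺]) = (2.818e-04)² / (0.192 − 2.818e-04) = 4.14e-07.

K_a = 4.14e-07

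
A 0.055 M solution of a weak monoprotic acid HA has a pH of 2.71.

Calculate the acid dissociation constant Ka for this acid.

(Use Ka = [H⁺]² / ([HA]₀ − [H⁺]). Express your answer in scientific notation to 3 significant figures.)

[H⁺] = 10^(−pH) = 10^(−2.71) = 1.950e-03 M. For HA ⇌ H⁺ + A⁻, Ka = [H⁺][A⁻]/[HA] = [H⁺]² / ([HA]₀ − [H⁺]) = (1.950e-03)² / (0.055 − 1.950e-03) = 7.17e-05.

K_a = 7.17e-05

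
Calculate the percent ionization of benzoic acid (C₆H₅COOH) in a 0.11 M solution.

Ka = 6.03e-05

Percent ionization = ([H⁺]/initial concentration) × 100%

Using Ka equilibrium: x² + Ka×x - Ka×C = 0. Solving: [H⁺] = 2.5455e-03. Percent = (2.5455e-03/0.11) × 100

Percent ionization = 2.31%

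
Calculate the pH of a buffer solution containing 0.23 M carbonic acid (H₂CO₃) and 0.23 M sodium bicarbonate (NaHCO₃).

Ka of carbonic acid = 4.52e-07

pKa = -log(4.52e-07) = 6.34. pH = pKa + log([A⁻]/[HA]) = 6.34 + log(0.23/0.23)

pH = 6.34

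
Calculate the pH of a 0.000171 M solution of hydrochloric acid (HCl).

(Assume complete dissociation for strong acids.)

[H⁺] = 0.000171 M for strong acid. pH = -log[H⁺] = -log(0.000171)

pH = 3.77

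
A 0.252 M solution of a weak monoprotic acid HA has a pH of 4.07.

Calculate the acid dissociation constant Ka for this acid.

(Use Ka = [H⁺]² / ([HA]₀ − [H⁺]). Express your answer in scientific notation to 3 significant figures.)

[H⁺] = 10^(−pH) = 10^(−4.07) = 8.511e-05 M. For HA ⇌ H⁺ + A⁻, Ka = [H⁺][A⁻]/[HA] = [H⁺]² / ([HA]₀ − [H⁺]) = (8.511e-05)² / (0.252 − 8.511e-05) = 2.88e-08.

K_a = 2.88e-08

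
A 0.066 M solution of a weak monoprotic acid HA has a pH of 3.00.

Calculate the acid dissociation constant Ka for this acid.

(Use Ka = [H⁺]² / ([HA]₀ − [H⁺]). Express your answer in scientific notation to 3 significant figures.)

[H⁺] = 10^(−pH) = 10^(−3.00) = 1.000e-03 M. For HA ⇌ H⁺ + A⁻, Ka = [H⁺][A⁻]/[HA] = [H⁺]² / ([HA]₀ − [H⁺]) = (1.000e-03)² / (0.066 − 1.000e-03) = 1.54e-05.

K_a = 1.54e-05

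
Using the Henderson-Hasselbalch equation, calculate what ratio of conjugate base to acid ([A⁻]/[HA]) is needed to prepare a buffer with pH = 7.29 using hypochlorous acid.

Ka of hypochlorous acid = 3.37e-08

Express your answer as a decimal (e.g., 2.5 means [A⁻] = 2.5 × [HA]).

pKa = -log(3.37e-08) = 7.4724. pH = pKa + log([A⁻]/[HA]), so log([A⁻]/[HA]) = pH − pKa = 7.29 − 7.4724 = -0.1824. [A⁻]/[HA] = 10^(-0.1824) = 0.657

[A⁻]/[HA] = 0.657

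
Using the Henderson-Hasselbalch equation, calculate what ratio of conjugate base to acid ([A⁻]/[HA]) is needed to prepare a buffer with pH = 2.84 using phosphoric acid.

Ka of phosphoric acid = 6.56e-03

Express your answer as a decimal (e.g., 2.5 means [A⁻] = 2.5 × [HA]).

pKa = -log(6.56e-03) = 2.1831. pH = pKa + log([A⁻]/[HA]), so log([A⁻]/[HA]) = pH − pKa = 2.84 − 2.1831 = 0.6569. [A⁻]/[HA] = 10^(0.6569) = 4.54

[A⁻]/[HA] = 4.54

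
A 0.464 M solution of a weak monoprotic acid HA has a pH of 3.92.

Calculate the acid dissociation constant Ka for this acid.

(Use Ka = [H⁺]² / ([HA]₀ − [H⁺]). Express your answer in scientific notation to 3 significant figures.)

[H⁺] = 10^(−pH) = 10^(−3.92) = 1.202e-04 M. For HA ⇌ H⁺ + A⁻, Ka = [H⁺][A⁻]/[HA] = [H⁺]² / ([HA]₀ − [H⁺]) = (1.202e-04)² / (0.464 − 1.202e-04) = 3.12e-08.

K_a = 3.12e-08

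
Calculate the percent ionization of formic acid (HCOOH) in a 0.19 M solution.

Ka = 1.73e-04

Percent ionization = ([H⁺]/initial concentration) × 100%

Using Ka equilibrium: x² + Ka×x - Ka×C = 0. Solving: [H⁺] = 5.6474e-03. Percent = (5.6474e-03/0.19) × 100

Percent ionization = 2.97%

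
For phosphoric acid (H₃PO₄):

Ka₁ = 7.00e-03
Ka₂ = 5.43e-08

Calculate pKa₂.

pKa₂ = -log(Ka₂) = -log(5.43e-08) = 7.27.

pK_{a2} = 7.27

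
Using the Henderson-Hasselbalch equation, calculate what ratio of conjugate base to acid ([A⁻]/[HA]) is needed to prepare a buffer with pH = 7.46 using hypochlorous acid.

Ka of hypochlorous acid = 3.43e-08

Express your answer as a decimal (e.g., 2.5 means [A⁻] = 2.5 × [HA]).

pKa = -log(3.43e-08) = 7.4647. pH = pKa + log([A⁻]/[HA]), so log([A⁻]/[HA]) = pH − pKa = 7.46 − 7.4647 = -0.0047. [A⁻]/[HA] = 10^(-0.0047) = 0.989

[A⁻]/[HA] = 0.989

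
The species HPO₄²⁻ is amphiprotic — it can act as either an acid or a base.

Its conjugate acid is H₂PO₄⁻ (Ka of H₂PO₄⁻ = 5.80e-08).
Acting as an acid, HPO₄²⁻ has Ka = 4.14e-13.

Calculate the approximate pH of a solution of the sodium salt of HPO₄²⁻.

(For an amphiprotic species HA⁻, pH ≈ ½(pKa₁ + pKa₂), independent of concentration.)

pKa₁ = -log(5.80e-08) = 7.24; pKa₂ = -log(4.14e-13) = 12.38. For an amphiprotic species, pH ≈ ½(pKa₁ + pKa₂) = ½(7.24 + 12.38) = 9.81.

pH = 9.81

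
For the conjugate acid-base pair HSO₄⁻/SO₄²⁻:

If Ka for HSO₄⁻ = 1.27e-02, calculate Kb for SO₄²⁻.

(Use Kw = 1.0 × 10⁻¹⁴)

For a conjugate pair Ka × Kb = Kw, so Kb = Kw/Ka = 1.0 × 10⁻¹⁴ / 1.27e-02 = 7.87e-13.

K_b = 7.87e-13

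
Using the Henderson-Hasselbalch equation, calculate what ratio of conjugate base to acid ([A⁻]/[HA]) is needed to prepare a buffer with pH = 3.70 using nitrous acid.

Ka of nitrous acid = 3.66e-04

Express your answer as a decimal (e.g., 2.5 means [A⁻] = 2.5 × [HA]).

pKa = -log(3.66e-04) = 3.4365. pH = pKa + log([A⁻]/[HA]), so log([A⁻]/[HA]) = pH − pKa = 3.70 − 3.4365 = 0.2635. [A⁻]/[HA] = 10^(0.2635) = 1.83

[A⁻]/[HA] = 1.83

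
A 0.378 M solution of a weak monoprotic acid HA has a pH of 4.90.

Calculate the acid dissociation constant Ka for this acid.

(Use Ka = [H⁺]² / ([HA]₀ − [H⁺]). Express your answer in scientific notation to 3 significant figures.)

[H⁺] = 10^(−pH) = 10^(−4.90) = 1.259e-05 M. For HA ⇌ H⁺ + A⁻, Ka = [H⁺][A⁻]/[HA] = [H⁺]² / ([HA]₀ − [H⁺]) = (1.259e-05)² / (0.378 − 1.259e-05) = 4.19e-10.

K_a = 4.19e-10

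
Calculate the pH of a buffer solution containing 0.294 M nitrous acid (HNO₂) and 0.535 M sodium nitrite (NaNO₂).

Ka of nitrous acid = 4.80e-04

pKa = -log(4.80e-04) = 3.32. pH = pKa + log([A⁻]/[HA]) = 3.32 + log(0.535/0.294)

pH = 3.58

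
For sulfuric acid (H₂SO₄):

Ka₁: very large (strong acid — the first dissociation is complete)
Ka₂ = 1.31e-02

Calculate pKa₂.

pKa₂ = -log(Ka₂) = -log(1.31e-02) = 1.88.

pK_{a2} = 1.88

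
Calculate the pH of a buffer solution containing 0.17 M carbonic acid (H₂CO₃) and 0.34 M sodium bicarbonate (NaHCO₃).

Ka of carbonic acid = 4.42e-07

pKa = -log(4.42e-07) = 6.35. pH = pKa + log([A⁻]/[HA]) = 6.35 + log(0.34/0.17)

pH = 6.66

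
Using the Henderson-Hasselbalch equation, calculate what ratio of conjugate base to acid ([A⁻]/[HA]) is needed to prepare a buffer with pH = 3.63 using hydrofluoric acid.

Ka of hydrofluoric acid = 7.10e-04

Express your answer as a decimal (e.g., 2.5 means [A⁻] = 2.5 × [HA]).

pKa = -log(7.10e-04) = 3.1487. pH = pKa + log([A⁻]/[HA]), so log([A⁻]/[HA]) = pH − pKa = 3.63 − 3.1487 = 0.4813. [A⁻]/[HA] = 10^(0.4813) = 3.03

[A⁻]/[HA] = 3.03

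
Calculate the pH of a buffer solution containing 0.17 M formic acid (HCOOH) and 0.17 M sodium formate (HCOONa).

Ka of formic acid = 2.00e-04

pKa = -log(2.00e-04) = 3.70. pH = pKa + log([A⁻]/[HA]) = 3.70 + log(0.17/0.17)

pH = 3.70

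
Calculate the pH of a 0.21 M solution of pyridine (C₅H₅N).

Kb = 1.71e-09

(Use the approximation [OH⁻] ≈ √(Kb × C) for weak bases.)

[OH⁻] = √(Kb × C) = √(1.71e-09 × 0.21) = 1.8950e-05. pOH = 4.72, pH = 14 - pOH

pH = 9.28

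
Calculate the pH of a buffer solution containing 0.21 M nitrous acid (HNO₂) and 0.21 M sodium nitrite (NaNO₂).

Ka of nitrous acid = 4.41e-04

pKa = -log(4.41e-04) = 3.36. pH = pKa + log([A⁻]/[HA]) = 3.36 + log(0.21/0.21)

pH = 3.36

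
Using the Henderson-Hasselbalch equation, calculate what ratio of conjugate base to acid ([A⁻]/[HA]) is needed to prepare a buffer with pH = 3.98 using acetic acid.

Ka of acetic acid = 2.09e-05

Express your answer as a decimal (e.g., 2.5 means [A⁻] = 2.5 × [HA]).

pKa = -log(2.09e-05) = 4.6799. pH = pKa + log([A⁻]/[HA]), so log([A⁻]/[HA]) = pH − pKa = 3.98 − 4.6799 = -0.6999. [A⁻]/[HA] = 10^(-0.6999) = 0.200

[A⁻]/[HA] = 0.200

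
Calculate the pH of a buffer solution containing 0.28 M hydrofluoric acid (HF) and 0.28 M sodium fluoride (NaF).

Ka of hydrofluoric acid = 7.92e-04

pKa = -log(7.92e-04) = 3.10. pH = pKa + log([A⁻]/[HA]) = 3.10 + log(0.28/0.28)

pH = 3.10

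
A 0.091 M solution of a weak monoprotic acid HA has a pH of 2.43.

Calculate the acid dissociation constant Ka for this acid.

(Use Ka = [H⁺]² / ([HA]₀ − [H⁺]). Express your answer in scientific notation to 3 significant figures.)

[H⁺] = 10^(−pH) = 10^(−2.43) = 3.715e-03 M. For HA ⇌ H⁺ + A⁻, Ka = [H⁺][A⁻]/[HA] = [H⁺]² / ([HA]₀ − [H⁺]) = (3.715e-03)² / (0.091 − 3.715e-03) = 1.58e-04.

K_a = 1.58e-04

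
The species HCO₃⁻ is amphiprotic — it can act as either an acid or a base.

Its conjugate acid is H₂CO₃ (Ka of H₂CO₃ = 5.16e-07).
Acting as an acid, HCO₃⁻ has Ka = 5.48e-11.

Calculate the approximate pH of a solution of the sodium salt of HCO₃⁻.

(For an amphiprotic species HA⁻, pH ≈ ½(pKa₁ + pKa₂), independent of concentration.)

pKa₁ = -log(5.16e-07) = 6.29; pKa₂ = -log(5.48e-11) = 10.26. For an amphiprotic species, pH ≈ ½(pKa₁ + pKa₂) = ½(6.29 + 10.26) = 8.27.

pH = 8.27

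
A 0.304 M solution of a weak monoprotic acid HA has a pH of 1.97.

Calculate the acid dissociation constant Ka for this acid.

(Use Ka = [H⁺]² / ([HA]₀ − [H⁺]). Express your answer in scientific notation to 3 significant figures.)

[H⁺] = 10^(−pH) = 10^(−1.97) = 1.072e-02 M. For HA ⇌ H⁺ + A⁻, Ka = [H⁺][A⁻]/[HA] = [H⁺]² / ([HA]₀ − [H⁺]) = (1.072e-02)² / (0.304 − 1.072e-02) = 3.91e-04.

K_a = 3.91e-04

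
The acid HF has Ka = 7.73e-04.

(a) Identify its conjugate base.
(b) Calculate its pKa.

(a) The conjugate base is formed by removing one H⁺ from HF, giving F⁻. (b) pKa = -log(Ka) = -log(7.73e-04) = 3.11.

Conjugate base: F⁻; pK_a = 3.11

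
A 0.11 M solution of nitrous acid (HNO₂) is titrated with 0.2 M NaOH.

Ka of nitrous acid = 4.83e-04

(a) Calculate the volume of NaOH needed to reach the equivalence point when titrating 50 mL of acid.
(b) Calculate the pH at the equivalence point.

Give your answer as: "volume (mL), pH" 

moles acid = 0.11 × 50/1000 = 0.0055 mol; V_base = moles/0.2 × 1000 = 27.5 mL. At equivalence only the conjugate base is present: [A⁻] = 0.0055/0.077 = 7.0968e-02 M. Kb = Kw/Ka = 2.07e-11; [OH⁻] = √(Kb × [A⁻]) = 1.2122e-06; pOH = 5.92; pH = 14 - pOH = 8.08.

V = 27.5 mL, pH = 8.08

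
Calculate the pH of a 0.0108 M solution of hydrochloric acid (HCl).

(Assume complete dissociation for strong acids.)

[H⁺] = 0.0108 M for strong acid. pH = -log[H⁺] = -log(0.0108)

pH = 1.97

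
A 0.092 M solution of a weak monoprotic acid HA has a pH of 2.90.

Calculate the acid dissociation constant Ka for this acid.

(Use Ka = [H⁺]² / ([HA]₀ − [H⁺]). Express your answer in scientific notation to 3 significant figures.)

[H⁺] = 10^(−pH) = 10^(−2.90) = 1.259e-03 M. For HA ⇌ H⁺ + A⁻, Ka = [H⁺][A⁻]/[HA] = [H⁺]² / ([HA]₀ − [H⁺]) = (1.259e-03)² / (0.092 − 1.259e-03) = 1.75e-05.

K_a = 1.75e-05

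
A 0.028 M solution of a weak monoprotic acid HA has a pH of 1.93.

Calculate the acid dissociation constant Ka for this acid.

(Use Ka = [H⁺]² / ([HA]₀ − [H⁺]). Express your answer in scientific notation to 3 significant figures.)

[H⁺] = 10^(−pH) = 10^(−1.93) = 1.175e-02 M. For HA ⇌ H⁺ + A⁻, Ka = [H⁺][A⁻]/[HA] = [H⁺]² / ([HA]₀ − [H⁺]) = (1.175e-02)² / (0.028 − 1.175e-02) = 8.49e-03.

K_a = 8.49e-03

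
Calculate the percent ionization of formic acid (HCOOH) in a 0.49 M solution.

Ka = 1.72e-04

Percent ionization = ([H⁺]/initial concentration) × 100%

Using Ka equilibrium: x² + Ka×x - Ka×C = 0. Solving: [H⁺] = 9.0948e-03. Percent = (9.0948e-03/0.49) × 100

Percent ionization = 1.86%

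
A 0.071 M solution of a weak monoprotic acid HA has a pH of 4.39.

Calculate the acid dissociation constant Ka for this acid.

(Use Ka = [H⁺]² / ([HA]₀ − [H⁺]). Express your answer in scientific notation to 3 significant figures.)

[H⁺] = 10^(−pH) = 10^(−4.39) = 4.074e-05 M. For HA ⇌ H⁺ + A⁻, Ka = [H⁺][A⁻]/[HA] = [H⁺]² / ([HA]₀ − [H⁺]) = (4.074e-05)² / (0.071 − 4.074e-05) = 2.34e-08.

K_a = 2.34e-08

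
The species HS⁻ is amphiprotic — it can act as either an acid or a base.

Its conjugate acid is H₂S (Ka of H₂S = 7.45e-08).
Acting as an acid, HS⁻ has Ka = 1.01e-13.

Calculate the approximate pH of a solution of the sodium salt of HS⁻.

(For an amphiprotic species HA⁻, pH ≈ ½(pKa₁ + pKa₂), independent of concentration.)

pKa₁ = -log(7.45e-08) = 7.13; pKa₂ = -log(1.01e-13) = 13.00. For an amphiprotic species, pH ≈ ½(pKa₁ + pKa₂) = ½(7.13 + 13.00) = 10.06.

pH = 10.06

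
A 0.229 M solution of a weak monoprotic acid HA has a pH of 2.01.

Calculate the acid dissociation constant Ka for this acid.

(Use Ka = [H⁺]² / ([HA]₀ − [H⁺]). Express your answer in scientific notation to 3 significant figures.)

[H⁺] = 10^(−pH) = 10^(−2.01) = 9.772e-03 M. For HA ⇌ H⁺ + A⁻, Ka = [H⁺][A⁻]/[HA] = [H⁺]² / ([HA]₀ − [H⁺]) = (9.772e-03)² / (0.229 − 9.772e-03) = 4.36e-04.

K_a = 4.36e-04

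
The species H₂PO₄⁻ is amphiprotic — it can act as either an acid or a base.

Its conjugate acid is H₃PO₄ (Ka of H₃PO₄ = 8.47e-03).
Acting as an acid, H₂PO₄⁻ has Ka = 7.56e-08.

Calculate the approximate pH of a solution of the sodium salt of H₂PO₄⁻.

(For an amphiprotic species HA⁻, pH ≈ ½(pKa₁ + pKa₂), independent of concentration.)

pKa₁ = -log(8.47e-03) = 2.07; pKa₂ = -log(7.56e-08) = 7.12. For an amphiprotic species, pH ≈ ½(pKa₁ + pKa₂) = ½(2.07 + 7.12) = 4.60.

pH = 4.60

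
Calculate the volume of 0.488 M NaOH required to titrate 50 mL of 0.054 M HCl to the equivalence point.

At equivalence: moles acid = moles base. moles HCl = 0.054 × 50/1000 = 0.0027 mol. V_base = moles / 0.488 × 1000 = 5.5 mL.

V_{base} = 5.5 mL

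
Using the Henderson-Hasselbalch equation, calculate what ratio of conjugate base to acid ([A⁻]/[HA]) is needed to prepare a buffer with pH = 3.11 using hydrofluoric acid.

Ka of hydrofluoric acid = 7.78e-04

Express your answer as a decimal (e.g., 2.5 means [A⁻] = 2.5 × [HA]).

pKa = -log(7.78e-04) = 3.1090. pH = pKa + log([A⁻]/[HA]), so log([A⁻]/[HA]) = pH − pKa = 3.11 − 3.1090 = 0.0010. [A⁻]/[HA] = 10^(0.0010) = 1.00

[A⁻]/[HA] = 1.00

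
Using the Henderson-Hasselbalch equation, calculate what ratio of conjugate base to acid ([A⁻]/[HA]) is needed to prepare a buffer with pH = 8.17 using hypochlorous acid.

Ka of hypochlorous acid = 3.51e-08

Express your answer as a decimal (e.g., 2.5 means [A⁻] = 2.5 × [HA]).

pKa = -log(3.51e-08) = 7.4547. pH = pKa + log([A⁻]/[HA]), so log([A⁻]/[HA]) = pH − pKa = 8.17 − 7.4547 = 0.7153. [A⁻]/[HA] = 10^(0.7153) = 5.19

[A⁻]/[HA] = 5.19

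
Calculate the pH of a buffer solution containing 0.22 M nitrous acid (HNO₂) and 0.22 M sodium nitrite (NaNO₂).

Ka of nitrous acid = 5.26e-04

pKa = -log(5.26e-04) = 3.28. pH = pKa + log([A⁻]/[HA]) = 3.28 + log(0.22/0.22)

pH = 3.28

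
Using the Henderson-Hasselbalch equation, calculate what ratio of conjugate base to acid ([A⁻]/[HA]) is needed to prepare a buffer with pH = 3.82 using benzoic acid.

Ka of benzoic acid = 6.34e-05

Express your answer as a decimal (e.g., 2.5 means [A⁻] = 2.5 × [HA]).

pKa = -log(6.34e-05) = 4.1979. pH = pKa + log([A⁻]/[HA]), so log([A⁻]/[HA]) = pH − pKa = 3.82 − 4.1979 = -0.3779. [A⁻]/[HA] = 10^(-0.3779) = 0.419

[A⁻]/[HA] = 0.419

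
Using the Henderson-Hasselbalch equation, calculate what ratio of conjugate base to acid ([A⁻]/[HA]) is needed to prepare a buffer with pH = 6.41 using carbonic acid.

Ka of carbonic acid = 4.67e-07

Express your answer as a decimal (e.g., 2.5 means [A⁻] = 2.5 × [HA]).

pKa = -log(4.67e-07) = 6.3307. pH = pKa + log([A⁻]/[HA]), so log([A⁻]/[HA]) = pH − pKa = 6.41 − 6.3307 = 0.0793. [A⁻]/[HA] = 10^(0.0793) = 1.20

[A⁻]/[HA] = 1.20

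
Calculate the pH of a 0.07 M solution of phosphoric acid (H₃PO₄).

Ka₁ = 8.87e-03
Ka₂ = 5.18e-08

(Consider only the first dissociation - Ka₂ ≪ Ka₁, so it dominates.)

First dissociation dominates. From Ka₁ = [H⁺][HA⁻]/[H₂A], x² + Ka₁·x − Ka₁·C = 0 with C = 0.07 M and Ka₁ = 8.87e-03. Solving: [H⁺] = (−Ka₁ + √(Ka₁² + 4·Ka₁·C)) / 2 = 2.0874e-02 M. pH = -log(2.0874e-02) = 1.68.

pH = 1.68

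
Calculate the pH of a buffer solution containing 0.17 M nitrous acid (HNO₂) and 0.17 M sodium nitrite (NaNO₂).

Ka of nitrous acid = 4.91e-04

pKa = -log(4.91e-04) = 3.31. pH = pKa + log([A⁻]/[HA]) = 3.31 + log(0.17/0.17)

pH = 3.31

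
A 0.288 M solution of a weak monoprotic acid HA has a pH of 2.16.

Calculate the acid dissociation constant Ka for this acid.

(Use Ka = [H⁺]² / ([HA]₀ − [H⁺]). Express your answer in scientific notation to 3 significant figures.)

[H⁺] = 10^(−pH) = 10^(−2.16) = 6.918e-03 M. For HA ⇌ H⁺ + A⁻, Ka = [H⁺][A⁻]/[HA] = [H⁺]² / ([HA]₀ − [H⁺]) = (6.918e-03)² / (0.288 − 6.918e-03) = 1.70e-04.

K_a = 1.70e-04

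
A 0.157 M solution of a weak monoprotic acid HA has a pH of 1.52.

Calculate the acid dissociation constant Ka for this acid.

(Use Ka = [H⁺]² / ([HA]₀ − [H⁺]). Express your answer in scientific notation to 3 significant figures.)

[H⁺] = 10^(−pH) = 10^(−1.52) = 3.020e-02 M. For HA ⇌ H⁺ + A⁻, Ka = [H⁺][A⁻]/[HA] = [H⁺]² / ([HA]₀ − [H⁺]) = (3.020e-02)² / (0.157 − 3.020e-02) = 7.19e-03.

K_a = 7.19e-03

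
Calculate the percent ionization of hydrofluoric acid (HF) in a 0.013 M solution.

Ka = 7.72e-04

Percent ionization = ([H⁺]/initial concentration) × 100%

Using Ka equilibrium: x² + Ka×x - Ka×C = 0. Solving: [H⁺] = 2.8054e-03. Percent = (2.8054e-03/0.013) × 100

Percent ionization = 21.6%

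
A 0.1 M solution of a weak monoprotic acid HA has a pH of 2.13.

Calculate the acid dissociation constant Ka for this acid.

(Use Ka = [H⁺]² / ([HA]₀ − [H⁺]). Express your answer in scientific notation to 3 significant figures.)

[H⁺] = 10^(−pH) = 10^(−2.13) = 7.413e-03 M. For HA ⇌ H⁺ + A⁻, Ka = [H⁺][A⁻]/[HA] = [H⁺]² / ([HA]₀ − [H⁺]) = (7.413e-03)² / (0.1 − 7.413e-03) = 5.94e-04.

K_a = 5.94e-04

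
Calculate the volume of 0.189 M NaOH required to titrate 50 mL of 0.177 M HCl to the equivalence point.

At equivalence: moles acid = moles base. moles HCl = 0.177 × 50/1000 = 0.00885 mol. V_base = moles / 0.189 × 1000 = 46.8 mL.

V_{base} = 46.8 mL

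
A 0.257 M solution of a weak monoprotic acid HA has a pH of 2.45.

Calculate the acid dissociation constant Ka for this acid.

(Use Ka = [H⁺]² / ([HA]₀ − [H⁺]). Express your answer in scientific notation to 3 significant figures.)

[H⁺] = 10^(−pH) = 10^(−2.45) = 3.548e-03 M. For HA ⇌ H⁺ + A⁻, Ka = [H⁺][A⁻]/[HA] = [H⁺]² / ([HA]₀ − [H⁺]) = (3.548e-03)² / (0.257 − 3.548e-03) = 4.97e-05.

K_a = 4.97e-05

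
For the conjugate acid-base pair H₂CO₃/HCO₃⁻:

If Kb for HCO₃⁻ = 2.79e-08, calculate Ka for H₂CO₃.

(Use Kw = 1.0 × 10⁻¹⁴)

For a conjugate pair Ka × Kb = Kw, so Ka = Kw/Kb = 1.0 × 10⁻¹⁴ / 2.79e-08 = 3.58e-07.

K_a = 3.58e-07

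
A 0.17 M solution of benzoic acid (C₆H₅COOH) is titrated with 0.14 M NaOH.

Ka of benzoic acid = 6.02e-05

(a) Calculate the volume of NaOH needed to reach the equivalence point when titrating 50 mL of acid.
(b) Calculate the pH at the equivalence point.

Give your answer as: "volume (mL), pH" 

moles acid = 0.17 × 50/1000 = 0.0085 mol; V_base = moles/0.14 × 1000 = 60.7 mL. At equivalence only the conjugate base is present: [A⁻] = 0.0085/0.111 = 7.6774e-02 M. Kb = Kw/Ka = 1.66e-10; [OH⁻] = √(Kb × [A⁻]) = 3.5712e-06; pOH = 5.45; pH = 14 - pOH = 8.55.

V = 60.7 mL, pH = 8.55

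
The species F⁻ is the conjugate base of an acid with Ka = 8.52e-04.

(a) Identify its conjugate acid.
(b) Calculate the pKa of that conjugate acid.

(a) The conjugate acid is formed by adding one H⁺ to F⁻, giving HF. (b) pKa = -log(Ka) = -log(8.52e-04) = 3.07.

Conjugate acid: HF; pK_a = 3.07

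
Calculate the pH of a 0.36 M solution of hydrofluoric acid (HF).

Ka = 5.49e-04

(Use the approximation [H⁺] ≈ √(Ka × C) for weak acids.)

[H⁺] = √(Ka × C) = √(5.49e-04 × 0.36) = 1.4058e-02. pH = -log(1.4058e-02)

pH = 1.85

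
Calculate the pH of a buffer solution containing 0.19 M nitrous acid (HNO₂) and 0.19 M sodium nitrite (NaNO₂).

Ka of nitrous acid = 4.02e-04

pKa = -log(4.02e-04) = 3.40. pH = pKa + log([A⁻]/[HA]) = 3.40 + log(0.19/0.19)

pH = 3.40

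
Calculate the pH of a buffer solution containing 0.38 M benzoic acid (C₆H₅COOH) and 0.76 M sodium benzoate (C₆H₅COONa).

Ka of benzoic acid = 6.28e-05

pKa = -log(6.28e-05) = 4.20. pH = pKa + log([A⁻]/[HA]) = 4.20 + log(0.76/0.38)

pH = 4.50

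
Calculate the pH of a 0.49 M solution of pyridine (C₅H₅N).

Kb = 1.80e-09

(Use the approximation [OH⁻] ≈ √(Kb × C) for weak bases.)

[OH⁻] = √(Kb × C) = √(1.80e-09 × 0.49) = 2.9698e-05. pOH = 4.53, pH = 14 - pOH

pH = 9.47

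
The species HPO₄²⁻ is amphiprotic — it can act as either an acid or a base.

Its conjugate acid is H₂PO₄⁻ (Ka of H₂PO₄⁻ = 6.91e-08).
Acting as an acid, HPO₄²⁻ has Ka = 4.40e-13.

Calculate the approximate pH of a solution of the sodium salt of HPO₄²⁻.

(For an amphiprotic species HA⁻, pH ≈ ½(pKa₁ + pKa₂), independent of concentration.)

pKa₁ = -log(6.91e-08) = 7.16; pKa₂ = -log(4.40e-13) = 12.36. For an amphiprotic species, pH ≈ ½(pKa₁ + pKa₂) = ½(7.16 + 12.36) = 9.76.

pH = 9.76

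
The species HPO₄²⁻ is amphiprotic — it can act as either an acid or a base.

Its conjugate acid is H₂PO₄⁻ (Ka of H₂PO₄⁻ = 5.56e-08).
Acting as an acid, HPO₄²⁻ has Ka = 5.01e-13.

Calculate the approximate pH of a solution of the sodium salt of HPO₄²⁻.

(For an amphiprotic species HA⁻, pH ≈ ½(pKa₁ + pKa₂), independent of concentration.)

pKa₁ = -log(5.56e-08) = 7.25; pKa₂ = -log(5.01e-13) = 12.30. For an amphiprotic species, pH ≈ ½(pKa₁ + pKa₂) = ½(7.25 + 12.30) = 9.78.

pH = 9.78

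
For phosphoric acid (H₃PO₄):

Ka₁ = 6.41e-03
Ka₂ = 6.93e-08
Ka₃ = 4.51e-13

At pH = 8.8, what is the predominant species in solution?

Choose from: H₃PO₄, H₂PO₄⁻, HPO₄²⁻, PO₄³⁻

pKa₁ = 2.19, pKa₂ = 7.16, pKa₃ = 12.35. For a polyprotic acid the predominant species crosses at each pKa: below pKa_n the protonated form dominates, above it the deprotonated form does. At pH = 8.8, the predominant species is HPO₄²⁻.

HPO₄²⁻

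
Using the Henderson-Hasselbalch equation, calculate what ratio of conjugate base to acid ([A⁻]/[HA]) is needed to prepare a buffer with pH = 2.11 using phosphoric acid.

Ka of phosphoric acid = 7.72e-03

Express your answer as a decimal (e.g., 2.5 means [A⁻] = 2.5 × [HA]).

pKa = -log(7.72e-03) = 2.1124. pH = pKa + log([A⁻]/[HA]), so log([A⁻]/[HA]) = pH − pKa = 2.11 − 2.1124 = -0.0024. [A⁻]/[HA] = 10^(-0.0024) = 0.995

[A⁻]/[HA] = 0.995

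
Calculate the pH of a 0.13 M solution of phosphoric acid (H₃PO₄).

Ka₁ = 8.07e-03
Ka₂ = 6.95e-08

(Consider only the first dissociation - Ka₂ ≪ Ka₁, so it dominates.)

First dissociation dominates. From Ka₁ = [H⁺][HA⁻]/[H₂A], x² + Ka₁·x − Ka₁·C = 0 with C = 0.13 M and Ka₁ = 8.07e-03. Solving: [H⁺] = (−Ka₁ + √(Ka₁² + 4·Ka₁·C)) / 2 = 2.8605e-02 M. pH = -log(2.8605e-02) = 1.54.

pH = 1.54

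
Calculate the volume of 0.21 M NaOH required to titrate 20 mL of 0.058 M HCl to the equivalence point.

At equivalence: moles acid = moles base. moles HCl = 0.058 × 20/1000 = 0.00116 mol. V_base = moles / 0.21 × 1000 = 5.5 mL.

V_{base} = 5.5 mL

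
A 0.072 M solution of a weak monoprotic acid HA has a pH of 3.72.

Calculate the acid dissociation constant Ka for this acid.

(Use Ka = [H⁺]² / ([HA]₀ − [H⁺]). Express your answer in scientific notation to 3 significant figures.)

[H⁺] = 10^(−pH) = 10^(−3.72) = 1.905e-04 M. For HA ⇌ H⁺ + A⁻, Ka = [H⁺][A⁻]/[HA] = [H⁺]² / ([HA]₀ − [H⁺]) = (1.905e-04)² / (0.072 − 1.905e-04) = 5.06e-07.

K_a = 5.06e-07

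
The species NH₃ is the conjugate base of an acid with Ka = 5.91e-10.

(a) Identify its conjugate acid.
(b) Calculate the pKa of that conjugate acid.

(a) The conjugate acid is formed by adding one H⁺ to NH₃, giving NH₄⁺. (b) pKa = -log(Ka) = -log(5.91e-10) = 9.23.

Conjugate acid: NH₄⁺; pK_a = 9.23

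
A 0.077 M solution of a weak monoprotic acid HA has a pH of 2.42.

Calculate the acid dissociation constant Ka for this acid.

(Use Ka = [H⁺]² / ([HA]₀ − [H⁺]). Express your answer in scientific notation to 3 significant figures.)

[H⁺] = 10^(−pH) = 10^(−2.42) = 3.802e-03 M. For HA ⇌ H⁺ + A⁻, Ka = [H⁺][A⁻]/[HA] = [H⁺]² / ([HA]₀ − [H⁺]) = (3.802e-03)² / (0.077 − 3.802e-03) = 1.97e-04.

K_a = 1.97e-04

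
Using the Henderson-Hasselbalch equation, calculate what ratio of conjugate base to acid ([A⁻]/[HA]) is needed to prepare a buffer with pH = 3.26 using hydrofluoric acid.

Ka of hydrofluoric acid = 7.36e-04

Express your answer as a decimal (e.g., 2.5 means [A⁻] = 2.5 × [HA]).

pKa = -log(7.36e-04) = 3.1331. pH = pKa + log([A⁻]/[HA]), so log([A⁻]/[HA]) = pH − pKa = 3.26 − 3.1331 = 0.1269. [A⁻]/[HA] = 10^(0.1269) = 1.34

[A⁻]/[HA] = 1.34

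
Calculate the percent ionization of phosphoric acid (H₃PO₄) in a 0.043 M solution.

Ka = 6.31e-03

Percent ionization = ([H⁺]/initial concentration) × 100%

Using Ka equilibrium: x² + Ka×x - Ka×C = 0. Solving: [H⁺] = 1.3617e-02. Percent = (1.3617e-02/0.043) × 100

Percent ionization = 31.7%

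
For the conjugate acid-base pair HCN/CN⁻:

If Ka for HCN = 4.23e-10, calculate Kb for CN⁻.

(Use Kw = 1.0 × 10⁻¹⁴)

For a conjugate pair Ka × Kb = Kw, so Kb = Kw/Ka = 1.0 × 10⁻¹⁴ / 4.23e-10 = 2.36e-05.

K_b = 2.36e-05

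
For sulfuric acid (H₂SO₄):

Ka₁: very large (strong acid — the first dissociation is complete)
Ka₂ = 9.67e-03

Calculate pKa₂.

pKa₂ = -log(Ka₂) = -log(9.67e-03) = 2.01.

pK_{a2} = 2.01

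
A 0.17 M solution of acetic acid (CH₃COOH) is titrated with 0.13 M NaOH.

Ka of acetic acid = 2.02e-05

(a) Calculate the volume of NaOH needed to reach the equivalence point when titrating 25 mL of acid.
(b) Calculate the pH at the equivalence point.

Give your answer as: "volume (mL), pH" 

moles acid = 0.17 × 25/1000 = 0.00425 mol; V_base = moles/0.13 × 1000 = 32.7 mL. At equivalence only the conjugate base is present: [A⁻] = 0.00425/0.058 = 7.3667e-02 M. Kb = Kw/Ka = 4.95e-10; [OH⁻] = √(Kb × [A⁻]) = 6.0389e-06; pOH = 5.22; pH = 14 - pOH = 8.78.

V = 32.7 mL, pH = 8.78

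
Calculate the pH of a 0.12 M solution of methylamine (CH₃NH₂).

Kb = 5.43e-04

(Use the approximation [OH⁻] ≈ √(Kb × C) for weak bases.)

[OH⁻] = √(Kb × C) = √(5.43e-04 × 0.12) = 8.0722e-03. pOH = 2.09, pH = 14 - pOH

pH = 11.91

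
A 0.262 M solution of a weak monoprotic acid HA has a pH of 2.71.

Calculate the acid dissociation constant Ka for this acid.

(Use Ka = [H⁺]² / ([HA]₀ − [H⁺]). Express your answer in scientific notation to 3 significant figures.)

[H⁺] = 10^(−pH) = 10^(−2.71) = 1.950e-03 M. For HA ⇌ H⁺ + A⁻, Ka = [H⁺][A⁻]/[HA] = [H⁺]² / ([HA]₀ − [H⁺]) = (1.950e-03)² / (0.262 − 1.950e-03) = 1.46e-05.

K_a = 1.46e-05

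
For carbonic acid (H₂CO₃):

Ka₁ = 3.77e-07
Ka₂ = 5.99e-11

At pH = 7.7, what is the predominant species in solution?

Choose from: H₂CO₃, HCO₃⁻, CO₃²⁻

pKa₁ = 6.42, pKa₂ = 10.22. For a polyprotic acid the predominant species crosses at each pKa: below pKa_n the protonated form dominates, above it the deprotonated form does. At pH = 7.7, the predominant species is HCO₃⁻.

HCO₃⁻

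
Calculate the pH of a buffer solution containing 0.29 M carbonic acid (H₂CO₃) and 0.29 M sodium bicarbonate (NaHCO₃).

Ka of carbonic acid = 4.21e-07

pKa = -log(4.21e-07) = 6.38. pH = pKa + log([A⁻]/[HA]) = 6.38 + log(0.29/0.29)

pH = 6.38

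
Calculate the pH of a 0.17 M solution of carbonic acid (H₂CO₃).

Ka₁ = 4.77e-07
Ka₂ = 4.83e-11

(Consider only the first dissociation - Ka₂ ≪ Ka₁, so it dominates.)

First dissociation dominates. From Ka₁ = [H⁺][HA⁻]/[H₂A], x² + Ka₁·x − Ka₁·C = 0 with C = 0.17 M and Ka₁ = 4.77e-07. Solving: [H⁺] = (−Ka₁ + √(Ka₁² + 4·Ka₁·C)) / 2 = 2.8452e-04 M. pH = -log(2.8452e-04) = 3.55.

pH = 3.55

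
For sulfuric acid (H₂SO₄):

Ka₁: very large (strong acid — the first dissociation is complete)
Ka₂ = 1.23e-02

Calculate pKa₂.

pKa₂ = -log(Ka₂) = -log(1.23e-02) = 1.91.

pK_{a2} = 1.91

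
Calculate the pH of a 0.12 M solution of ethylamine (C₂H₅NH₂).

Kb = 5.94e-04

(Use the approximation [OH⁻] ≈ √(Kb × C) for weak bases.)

[OH⁻] = √(Kb × C) = √(5.94e-04 × 0.12) = 8.4427e-03. pOH = 2.07, pH = 14 - pOH

pH = 11.93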